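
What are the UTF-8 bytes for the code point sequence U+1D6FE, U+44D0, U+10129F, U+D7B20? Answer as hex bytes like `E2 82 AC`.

F0 9D 9B BE E4 93 90 F4 81 8A 9F F3 97 AC A0

U+1D6FE: 4-byte form → F0 9D 9B BE.
U+44D0: 3-byte form → E4 93 90.
U+10129F: 4-byte form → F4 81 8A 9F.
U+D7B20: 4-byte form → F3 97 AC A0.
Concatenated (15 bytes): F0 9D 9B BE E4 93 90 F4 81 8A 9F F3 97 AC A0.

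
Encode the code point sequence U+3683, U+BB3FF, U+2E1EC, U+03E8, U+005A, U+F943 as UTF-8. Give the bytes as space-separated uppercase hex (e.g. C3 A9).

E3 9A 83 F2 BB 8F BF F0 AE 87 AC CF A8 5A EF A5 83

U+3683: 3-byte form → E3 9A 83.
U+BB3FF: 4-byte form → F2 BB 8F BF.
U+2E1EC: 4-byte form → F0 AE 87 AC.
U+03E8: 2-byte form → CF A8.
U+005A: 1-byte form → 5A.
U+F943: 3-byte form → EF A5 83.
Concatenated (17 bytes): E3 9A 83 F2 BB 8F BF F0 AE 87 AC CF A8 5A EF A5 83.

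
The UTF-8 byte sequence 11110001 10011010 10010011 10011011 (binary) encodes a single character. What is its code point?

Leading byte 0xF1 = 11110001 matches 11110xxx → 4-byte sequence.
Byte 1: 0xF1 = 11110001, payload 001 (3 bits).
Byte 2: 0x9A = 10011010 (10xxxxxx ✓), payload 011010.
Byte 3: 0x93 = 10010011 (10xxxxxx ✓), payload 010011.
Byte 4: 0x9B = 10011011 (10xxxxxx ✓), payload 011011.
Concatenate: 001011010010011011011 = 0x5A4DB (21 bits → U+5A4DB).

U+5A4DB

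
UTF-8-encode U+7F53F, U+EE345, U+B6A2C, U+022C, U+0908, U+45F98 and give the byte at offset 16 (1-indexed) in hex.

0xA4

1-indexed offset 16 is 0-indexed offset 15.
U+7F53F → 4-byte form F1 BF 94 BF at offsets 0–3.
U+EE345 → 4-byte form F3 AE 8D 85 at offsets 4–7.
U+B6A2C → 4-byte form F2 B6 A8 AC at offsets 8–11.
U+022C → 2-byte form C8 AC at offsets 12–13.
U+0908 → 3-byte form E0 A4 88 at offsets 14–16.
Offset 15 falls in char 5's range; it's byte 2 of E0 A4 88 = 0xA4.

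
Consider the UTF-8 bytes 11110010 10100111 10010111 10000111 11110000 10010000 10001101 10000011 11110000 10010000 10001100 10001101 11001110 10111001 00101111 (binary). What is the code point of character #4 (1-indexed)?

U+03B9

Offset 0: leading byte 0xF2 = 11110010 → 4-byte char #1 = F2 A7 97 87.
Offset 4: leading byte 0xF0 = 11110000 → 4-byte char #2 = F0 90 8D 83.
Offset 8: leading byte 0xF0 = 11110000 → 4-byte char #3 = F0 90 8C 8D.
Offset 12: leading byte 0xCE = 11001110 → 2-byte char #4 = CE B9.
Leading byte 0xCE = 11001110 matches 110xxxxx → 2-byte sequence.
Byte 1: 0xCE = 11001110, payload 01110 (5 bits).
Byte 2: 0xB9 = 10111001 (10xxxxxx ✓), payload 111001.
Concatenate: 01110111001 = 0x3B9 (11 bits → U+03B9).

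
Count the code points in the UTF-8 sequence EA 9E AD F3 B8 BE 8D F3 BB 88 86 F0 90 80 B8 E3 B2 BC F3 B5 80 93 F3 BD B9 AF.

Byte at offset 0: 0xEA = 11101010 → 3-byte char (#1). Advance 3.
Byte at offset 3: 0xF3 = 11110011 → 4-byte char (#2). Advance 4.
Byte at offset 7: 0xF3 = 11110011 → 4-byte char (#3). Advance 4.
Byte at offset 11: 0xF0 = 11110000 → 4-byte char (#4). Advance 4.
Byte at offset 15: 0xE3 = 11100011 → 3-byte char (#5). Advance 3.
Byte at offset 18: 0xF3 = 11110011 → 4-byte char (#6). Advance 4.
Byte at offset 22: 0xF3 = 11110011 → 4-byte char (#7). Advance 4.
Reached end at offset 26 after 7 code points.

7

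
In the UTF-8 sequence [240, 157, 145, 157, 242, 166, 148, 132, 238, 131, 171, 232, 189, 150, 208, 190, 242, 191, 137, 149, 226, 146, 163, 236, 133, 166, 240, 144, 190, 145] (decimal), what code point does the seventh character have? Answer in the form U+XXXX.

U+24A3

Offset 0: leading byte 0xF0 = 11110000 → 4-byte char #1 = F0 9D 91 9D.
Offset 4: leading byte 0xF2 = 11110010 → 4-byte char #2 = F2 A6 94 84.
Offset 8: leading byte 0xEE = 11101110 → 3-byte char #3 = EE 83 AB.
Offset 11: leading byte 0xE8 = 11101000 → 3-byte char #4 = E8 BD 96.
Offset 14: leading byte 0xD0 = 11010000 → 2-byte char #5 = D0 BE.
Offset 16: leading byte 0xF2 = 11110010 → 4-byte char #6 = F2 BF 89 95.
Offset 20: leading byte 0xE2 = 11100010 → 3-byte char #7 = E2 92 A3.
Leading byte 0xE2 = 11100010 matches 1110xxxx → 3-byte sequence.
Byte 1: 0xE2 = 11100010, payload 0010 (4 bits).
Byte 2: 0x92 = 10010010 (10xxxxxx ✓), payload 010010.
Byte 3: 0xA3 = 10100011 (10xxxxxx ✓), payload 100011.
Concatenate: 0010010010100011 = 0x24A3 (16 bits → U+24A3).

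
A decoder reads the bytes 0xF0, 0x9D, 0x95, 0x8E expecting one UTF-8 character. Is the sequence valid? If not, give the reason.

Leading byte 0xF0 = 11110000 → 4-byte form.
Continuation bytes 0x9D=10011101, 0x95=10010101, 0x8E=10001110 all match 10xxxxxx.
Decoded value 0x1D54E is ≥ 0x10000 (shortest form) and not a surrogate.

valid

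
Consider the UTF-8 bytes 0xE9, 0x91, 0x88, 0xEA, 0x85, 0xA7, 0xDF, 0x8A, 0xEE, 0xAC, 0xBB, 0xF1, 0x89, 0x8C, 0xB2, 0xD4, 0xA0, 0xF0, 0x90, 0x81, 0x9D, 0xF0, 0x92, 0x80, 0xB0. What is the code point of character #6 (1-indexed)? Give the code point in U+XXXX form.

U+0520

Offset 0: leading byte 0xE9 = 11101001 → 3-byte char #1 = E9 91 88.
Offset 3: leading byte 0xEA = 11101010 → 3-byte char #2 = EA 85 A7.
Offset 6: leading byte 0xDF = 11011111 → 2-byte char #3 = DF 8A.
Offset 8: leading byte 0xEE = 11101110 → 3-byte char #4 = EE AC BB.
Offset 11: leading byte 0xF1 = 11110001 → 4-byte char #5 = F1 89 8C B2.
Offset 15: leading byte 0xD4 = 11010100 → 2-byte char #6 = D4 A0.
Leading byte 0xD4 = 11010100 matches 110xxxxx → 2-byte sequence.
Byte 1: 0xD4 = 11010100, payload 10100 (5 bits).
Byte 2: 0xA0 = 10100000 (10xxxxxx ✓), payload 100000.
Concatenate: 10100100000 = 0x520 (11 bits → U+0520).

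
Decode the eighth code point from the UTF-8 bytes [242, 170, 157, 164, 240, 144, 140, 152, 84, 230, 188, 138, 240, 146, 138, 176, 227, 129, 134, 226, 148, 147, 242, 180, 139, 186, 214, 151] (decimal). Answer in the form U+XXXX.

U+B42FA

Offset 0: leading byte 0xF2 = 11110010 → 4-byte char #1 = F2 AA 9D A4.
Offset 4: leading byte 0xF0 = 11110000 → 4-byte char #2 = F0 90 8C 98.
Offset 8: leading byte 0x54 = 01010100 → 1-byte char #3 = 54.
Offset 9: leading byte 0xE6 = 11100110 → 3-byte char #4 = E6 BC 8A.
Offset 12: leading byte 0xF0 = 11110000 → 4-byte char #5 = F0 92 8A B0.
Offset 16: leading byte 0xE3 = 11100011 → 3-byte char #6 = E3 81 86.
Offset 19: leading byte 0xE2 = 11100010 → 3-byte char #7 = E2 94 93.
Offset 22: leading byte 0xF2 = 11110010 → 4-byte char #8 = F2 B4 8B BA.
Leading byte 0xF2 = 11110010 matches 11110xxx → 4-byte sequence.
Byte 1: 0xF2 = 11110010, payload 010 (3 bits).
Byte 2: 0xB4 = 10110100 (10xxxxxx ✓), payload 110100.
Byte 3: 0x8B = 10001011 (10xxxxxx ✓), payload 001011.
Byte 4: 0xBA = 10111010 (10xxxxxx ✓), payload 111010.
Concatenate: 010110100001011111010 = 0xB42FA (21 bits → U+B42FA).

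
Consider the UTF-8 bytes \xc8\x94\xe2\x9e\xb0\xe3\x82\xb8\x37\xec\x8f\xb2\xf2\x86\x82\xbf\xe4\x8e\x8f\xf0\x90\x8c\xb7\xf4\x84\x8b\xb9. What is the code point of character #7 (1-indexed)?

U+438F

Offset 0: leading byte 0xC8 = 11001000 → 2-byte char #1 = C8 94.
Offset 2: leading byte 0xE2 = 11100010 → 3-byte char #2 = E2 9E B0.
Offset 5: leading byte 0xE3 = 11100011 → 3-byte char #3 = E3 82 B8.
Offset 8: leading byte 0x37 = 00110111 → 1-byte char #4 = 37.
Offset 9: leading byte 0xEC = 11101100 → 3-byte char #5 = EC 8F B2.
Offset 12: leading byte 0xF2 = 11110010 → 4-byte char #6 = F2 86 82 BF.
Offset 16: leading byte 0xE4 = 11100100 → 3-byte char #7 = E4 8E 8F.
Leading byte 0xE4 = 11100100 matches 1110xxxx → 3-byte sequence.
Byte 1: 0xE4 = 11100100, payload 0100 (4 bits).
Byte 2: 0x8E = 10001110 (10xxxxxx ✓), payload 001110.
Byte 3: 0x8F = 10001111 (10xxxxxx ✓), payload 001111.
Concatenate: 0100001110001111 = 0x438F (16 bits → U+438F).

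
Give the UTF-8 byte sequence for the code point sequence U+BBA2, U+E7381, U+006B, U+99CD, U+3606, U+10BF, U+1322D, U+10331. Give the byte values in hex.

U+BBA2: 3-byte form → EB AE A2.
U+E7381: 4-byte form → F3 A7 8E 81.
U+006B: 1-byte form → 6B.
U+99CD: 3-byte form → E9 A7 8D.
U+3606: 3-byte form → E3 98 86.
U+10BF: 3-byte form → E1 82 BF.
U+1322D: 4-byte form → F0 93 88 AD.
U+10331: 4-byte form → F0 90 8C B1.
Concatenated (25 bytes): EB AE A2 F3 A7 8E 81 6B E9 A7 8D E3 98 86 E1 82 BF F0 93 88 AD F0 90 8C B1.

EB AE A2 F3 A7 8E 81 6B E9 A7 8D E3 98 86 E1 82 BF F0 93 88 AD F0 90 8C B1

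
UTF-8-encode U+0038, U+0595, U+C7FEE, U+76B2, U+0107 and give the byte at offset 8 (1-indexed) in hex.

0xE7

1-indexed offset 8 is 0-indexed offset 7.
U+0038 → 1-byte form 38 at offsets 0–0.
U+0595 → 2-byte form D6 95 at offsets 1–2.
U+C7FEE → 4-byte form F3 87 BF AE at offsets 3–6.
U+76B2 → 3-byte form E7 9A B2 at offsets 7–9.
Offset 7 falls in char 4's range; it's byte 1 of E7 9A B2 = 0xE7.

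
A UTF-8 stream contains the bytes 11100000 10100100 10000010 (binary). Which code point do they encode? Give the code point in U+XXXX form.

U+0902

Leading byte 0xE0 = 11100000 matches 1110xxxx → 3-byte sequence.
Byte 1: 0xE0 = 11100000, payload 0000 (4 bits).
Byte 2: 0xA4 = 10100100 (10xxxxxx ✓), payload 100100.
Byte 3: 0x82 = 10000010 (10xxxxxx ✓), payload 000010.
Concatenate: 0000100100000010 = 0x902 (16 bits → U+0902).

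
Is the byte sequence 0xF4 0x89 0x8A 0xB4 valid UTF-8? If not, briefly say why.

valid

Leading byte 0xF4 = 11110100 → 4-byte form.
Continuation bytes 0x89=10001001, 0x8A=10001010, 0xB4=10110100 all match 10xxxxxx.
Decoded value 0x1092B4 is ≥ 0x10000 (shortest form) and not a surrogate.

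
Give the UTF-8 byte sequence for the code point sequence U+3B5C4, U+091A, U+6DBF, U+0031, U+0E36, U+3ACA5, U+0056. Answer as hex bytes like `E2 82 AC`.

U+3B5C4: 4-byte form → F0 BB 97 84.
U+091A: 3-byte form → E0 A4 9A.
U+6DBF: 3-byte form → E6 B6 BF.
U+0031: 1-byte form → 31.
U+0E36: 3-byte form → E0 B8 B6.
U+3ACA5: 4-byte form → F0 BA B2 A5.
U+0056: 1-byte form → 56.
Concatenated (19 bytes): F0 BB 97 84 E0 A4 9A E6 B6 BF 31 E0 B8 B6 F0 BA B2 A5 56.

F0 BB 97 84 E0 A4 9A E6 B6 BF 31 E0 B8 B6 F0 BA B2 A5 56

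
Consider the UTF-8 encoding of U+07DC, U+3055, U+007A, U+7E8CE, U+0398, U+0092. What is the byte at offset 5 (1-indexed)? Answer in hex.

1-indexed offset 5 is 0-indexed offset 4.
U+07DC → 2-byte form DF 9C at offsets 0–1.
U+3055 → 3-byte form E3 81 95 at offsets 2–4.
Offset 4 falls in char 2's range; it's byte 3 of E3 81 95 = 0x95.

0x95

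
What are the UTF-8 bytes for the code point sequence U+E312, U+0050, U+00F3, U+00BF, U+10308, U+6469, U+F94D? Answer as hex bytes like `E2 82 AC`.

EE 8C 92 50 C3 B3 C2 BF F0 90 8C 88 E6 91 A9 EF A5 8D

U+E312: 3-byte form → EE 8C 92.
U+0050: 1-byte form → 50.
U+00F3: 2-byte form → C3 B3.
U+00BF: 2-byte form → C2 BF.
U+10308: 4-byte form → F0 90 8C 88.
U+6469: 3-byte form → E6 91 A9.
U+F94D: 3-byte form → EF A5 8D.
Concatenated (18 bytes): EE 8C 92 50 C3 B3 C2 BF F0 90 8C 88 E6 91 A9 EF A5 8D.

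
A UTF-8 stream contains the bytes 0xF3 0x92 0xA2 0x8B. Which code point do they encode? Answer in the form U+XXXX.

U+D288B

Leading byte 0xF3 = 11110011 matches 11110xxx → 4-byte sequence.
Byte 1: 0xF3 = 11110011, payload 011 (3 bits).
Byte 2: 0x92 = 10010010 (10xxxxxx ✓), payload 010010.
Byte 3: 0xA2 = 10100010 (10xxxxxx ✓), payload 100010.
Byte 4: 0x8B = 10001011 (10xxxxxx ✓), payload 001011.
Concatenate: 011010010100010001011 = 0xD288B (21 bits → U+D288B).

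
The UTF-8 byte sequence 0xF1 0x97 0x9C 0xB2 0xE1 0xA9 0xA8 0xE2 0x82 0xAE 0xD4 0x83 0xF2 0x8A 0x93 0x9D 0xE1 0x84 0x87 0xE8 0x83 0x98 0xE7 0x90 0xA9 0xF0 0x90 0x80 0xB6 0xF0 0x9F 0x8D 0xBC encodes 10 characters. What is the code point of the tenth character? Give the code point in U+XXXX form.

Offset 0: leading byte 0xF1 = 11110001 → 4-byte char #1 = F1 97 9C B2.
Offset 4: leading byte 0xE1 = 11100001 → 3-byte char #2 = E1 A9 A8.
Offset 7: leading byte 0xE2 = 11100010 → 3-byte char #3 = E2 82 AE.
Offset 10: leading byte 0xD4 = 11010100 → 2-byte char #4 = D4 83.
Offset 12: leading byte 0xF2 = 11110010 → 4-byte char #5 = F2 8A 93 9D.
Offset 16: leading byte 0xE1 = 11100001 → 3-byte char #6 = E1 84 87.
Offset 19: leading byte 0xE8 = 11101000 → 3-byte char #7 = E8 83 98.
Offset 22: leading byte 0xE7 = 11100111 → 3-byte char #8 = E7 90 A9.
Offset 25: leading byte 0xF0 = 11110000 → 4-byte char #9 = F0 90 80 B6.
Offset 29: leading byte 0xF0 = 11110000 → 4-byte char #10 = F0 9F 8D BC.
Leading byte 0xF0 = 11110000 matches 11110xxx → 4-byte sequence.
Byte 1: 0xF0 = 11110000, payload 000 (3 bits).
Byte 2: 0x9F = 10011111 (10xxxxxx ✓), payload 011111.
Byte 3: 0x8D = 10001101 (10xxxxxx ✓), payload 001101.
Byte 4: 0xBC = 10111100 (10xxxxxx ✓), payload 111100.
Concatenate: 000011111001101111100 = 0x1F37C (21 bits → U+1F37C).

U+1F37C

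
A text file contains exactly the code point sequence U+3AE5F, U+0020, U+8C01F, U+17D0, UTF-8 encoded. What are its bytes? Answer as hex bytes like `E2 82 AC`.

F0 BA B9 9F 20 F2 8C 80 9F E1 9F 90

U+3AE5F: 4-byte form → F0 BA B9 9F.
U+0020: 1-byte form → 20.
U+8C01F: 4-byte form → F2 8C 80 9F.
U+17D0: 3-byte form → E1 9F 90.
Concatenated (12 bytes): F0 BA B9 9F 20 F2 8C 80 9F E1 9F 90.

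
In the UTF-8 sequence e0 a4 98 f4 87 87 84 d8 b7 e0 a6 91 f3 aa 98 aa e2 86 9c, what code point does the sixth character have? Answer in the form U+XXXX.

U+219C

Offset 0: leading byte 0xE0 = 11100000 → 3-byte char #1 = E0 A4 98.
Offset 3: leading byte 0xF4 = 11110100 → 4-byte char #2 = F4 87 87 84.
Offset 7: leading byte 0xD8 = 11011000 → 2-byte char #3 = D8 B7.
Offset 9: leading byte 0xE0 = 11100000 → 3-byte char #4 = E0 A6 91.
Offset 12: leading byte 0xF3 = 11110011 → 4-byte char #5 = F3 AA 98 AA.
Offset 16: leading byte 0xE2 = 11100010 → 3-byte char #6 = E2 86 9C.
Leading byte 0xE2 = 11100010 matches 1110xxxx → 3-byte sequence.
Byte 1: 0xE2 = 11100010, payload 0010 (4 bits).
Byte 2: 0x86 = 10000110 (10xxxxxx ✓), payload 000110.
Byte 3: 0x9C = 10011100 (10xxxxxx ✓), payload 011100.
Concatenate: 0010000110011100 = 0x219C (16 bits → U+219C).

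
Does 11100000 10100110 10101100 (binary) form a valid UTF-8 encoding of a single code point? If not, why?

valid

Leading byte 0xE0 = 11100000 → 3-byte form.
Continuation bytes 0xA6=10100110, 0xAC=10101100 all match 10xxxxxx.
Decoded value 0x9AC is ≥ 0x800 (shortest form) and not a surrogate.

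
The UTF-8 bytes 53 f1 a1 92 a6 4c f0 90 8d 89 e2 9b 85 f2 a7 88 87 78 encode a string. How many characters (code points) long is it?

7

Byte at offset 0: 0x53 = 01010011 → 1-byte char (#1). Advance 1.
Byte at offset 1: 0xF1 = 11110001 → 4-byte char (#2). Advance 4.
Byte at offset 5: 0x4C = 01001100 → 1-byte char (#3). Advance 1.
Byte at offset 6: 0xF0 = 11110000 → 4-byte char (#4). Advance 4.
Byte at offset 10: 0xE2 = 11100010 → 3-byte char (#5). Advance 3.
Byte at offset 13: 0xF2 = 11110010 → 4-byte char (#6). Advance 4.
Byte at offset 17: 0x78 = 01111000 → 1-byte char (#7). Advance 1.
Reached end at offset 18 after 7 code points.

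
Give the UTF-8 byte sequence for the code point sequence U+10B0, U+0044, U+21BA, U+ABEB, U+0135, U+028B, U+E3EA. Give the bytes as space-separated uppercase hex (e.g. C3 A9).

U+10B0: 3-byte form → E1 82 B0.
U+0044: 1-byte form → 44.
U+21BA: 3-byte form → E2 86 BA.
U+ABEB: 3-byte form → EA AF AB.
U+0135: 2-byte form → C4 B5.
U+028B: 2-byte form → CA 8B.
U+E3EA: 3-byte form → EE 8F AA.
Concatenated (17 bytes): E1 82 B0 44 E2 86 BA EA AF AB C4 B5 CA 8B EE 8F AA.

E1 82 B0 44 E2 86 BA EA AF AB C4 B5 CA 8B EE 8F AA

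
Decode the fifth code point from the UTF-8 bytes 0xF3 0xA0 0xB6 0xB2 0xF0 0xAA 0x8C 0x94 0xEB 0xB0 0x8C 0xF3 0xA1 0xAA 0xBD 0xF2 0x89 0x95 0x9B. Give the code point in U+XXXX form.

U+8955B

Offset 0: leading byte 0xF3 = 11110011 → 4-byte char #1 = F3 A0 B6 B2.
Offset 4: leading byte 0xF0 = 11110000 → 4-byte char #2 = F0 AA 8C 94.
Offset 8: leading byte 0xEB = 11101011 → 3-byte char #3 = EB B0 8C.
Offset 11: leading byte 0xF3 = 11110011 → 4-byte char #4 = F3 A1 AA BD.
Offset 15: leading byte 0xF2 = 11110010 → 4-byte char #5 = F2 89 95 9B.
Leading byte 0xF2 = 11110010 matches 11110xxx → 4-byte sequence.
Byte 1: 0xF2 = 11110010, payload 010 (3 bits).
Byte 2: 0x89 = 10001001 (10xxxxxx ✓), payload 001001.
Byte 3: 0x95 = 10010101 (10xxxxxx ✓), payload 010101.
Byte 4: 0x9B = 10011011 (10xxxxxx ✓), payload 011011.
Concatenate: 010001001010101011011 = 0x8955B (21 bits → U+8955B).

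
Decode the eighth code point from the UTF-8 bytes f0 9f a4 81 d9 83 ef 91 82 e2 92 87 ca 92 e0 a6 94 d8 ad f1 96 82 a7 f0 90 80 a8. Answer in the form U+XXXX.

U+560A7

Offset 0: leading byte 0xF0 = 11110000 → 4-byte char #1 = F0 9F A4 81.
Offset 4: leading byte 0xD9 = 11011001 → 2-byte char #2 = D9 83.
Offset 6: leading byte 0xEF = 11101111 → 3-byte char #3 = EF 91 82.
Offset 9: leading byte 0xE2 = 11100010 → 3-byte char #4 = E2 92 87.
Offset 12: leading byte 0xCA = 11001010 → 2-byte char #5 = CA 92.
Offset 14: leading byte 0xE0 = 11100000 → 3-byte char #6 = E0 A6 94.
Offset 17: leading byte 0xD8 = 11011000 → 2-byte char #7 = D8 AD.
Offset 19: leading byte 0xF1 = 11110001 → 4-byte char #8 = F1 96 82 A7.
Leading byte 0xF1 = 11110001 matches 11110xxx → 4-byte sequence.
Byte 1: 0xF1 = 11110001, payload 001 (3 bits).
Byte 2: 0x96 = 10010110 (10xxxxxx ✓), payload 010110.
Byte 3: 0x82 = 10000010 (10xxxxxx ✓), payload 000010.
Byte 4: 0xA7 = 10100111 (10xxxxxx ✓), payload 100111.
Concatenate: 001010110000010100111 = 0x560A7 (21 bits → U+560A7).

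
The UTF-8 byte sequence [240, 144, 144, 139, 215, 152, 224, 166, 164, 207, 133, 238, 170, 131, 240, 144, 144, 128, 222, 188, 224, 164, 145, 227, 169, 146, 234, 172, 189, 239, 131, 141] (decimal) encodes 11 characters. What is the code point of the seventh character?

U+07BC

Offset 0: leading byte 0xF0 = 11110000 → 4-byte char #1 = F0 90 90 8B.
Offset 4: leading byte 0xD7 = 11010111 → 2-byte char #2 = D7 98.
Offset 6: leading byte 0xE0 = 11100000 → 3-byte char #3 = E0 A6 A4.
Offset 9: leading byte 0xCF = 11001111 → 2-byte char #4 = CF 85.
Offset 11: leading byte 0xEE = 11101110 → 3-byte char #5 = EE AA 83.
Offset 14: leading byte 0xF0 = 11110000 → 4-byte char #6 = F0 90 90 80.
Offset 18: leading byte 0xDE = 11011110 → 2-byte char #7 = DE BC.
Leading byte 0xDE = 11011110 matches 110xxxxx → 2-byte sequence.
Byte 1: 0xDE = 11011110, payload 11110 (5 bits).
Byte 2: 0xBC = 10111100 (10xxxxxx ✓), payload 111100.
Concatenate: 11110111100 = 0x7BC (11 bits → U+07BC).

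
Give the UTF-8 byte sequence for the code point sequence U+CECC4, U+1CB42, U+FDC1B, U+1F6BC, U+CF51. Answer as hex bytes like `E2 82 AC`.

U+CECC4: 4-byte form → F3 8E B3 84.
U+1CB42: 4-byte form → F0 9C AD 82.
U+FDC1B: 4-byte form → F3 BD B0 9B.
U+1F6BC: 4-byte form → F0 9F 9A BC.
U+CF51: 3-byte form → EC BD 91.
Concatenated (19 bytes): F3 8E B3 84 F0 9C AD 82 F3 BD B0 9B F0 9F 9A BC EC BD 91.

F3 8E B3 84 F0 9C AD 82 F3 BD B0 9B F0 9F 9A BC EC BD 91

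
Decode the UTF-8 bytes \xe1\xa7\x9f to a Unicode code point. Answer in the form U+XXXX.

U+19DF

Leading byte 0xE1 = 11100001 matches 1110xxxx → 3-byte sequence.
Byte 1: 0xE1 = 11100001, payload 0001 (4 bits).
Byte 2: 0xA7 = 10100111 (10xxxxxx ✓), payload 100111.
Byte 3: 0x9F = 10011111 (10xxxxxx ✓), payload 011111.
Concatenate: 0001100111011111 = 0x19DF (16 bits → U+19DF).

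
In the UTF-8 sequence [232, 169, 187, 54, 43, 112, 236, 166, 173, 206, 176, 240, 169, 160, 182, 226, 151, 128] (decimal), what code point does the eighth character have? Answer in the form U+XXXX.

U+25C0

Offset 0: leading byte 0xE8 = 11101000 → 3-byte char #1 = E8 A9 BB.
Offset 3: leading byte 0x36 = 00110110 → 1-byte char #2 = 36.
Offset 4: leading byte 0x2B = 00101011 → 1-byte char #3 = 2B.
Offset 5: leading byte 0x70 = 01110000 → 1-byte char #4 = 70.
Offset 6: leading byte 0xEC = 11101100 → 3-byte char #5 = EC A6 AD.
Offset 9: leading byte 0xCE = 11001110 → 2-byte char #6 = CE B0.
Offset 11: leading byte 0xF0 = 11110000 → 4-byte char #7 = F0 A9 A0 B6.
Offset 15: leading byte 0xE2 = 11100010 → 3-byte char #8 = E2 97 80.
Leading byte 0xE2 = 11100010 matches 1110xxxx → 3-byte sequence.
Byte 1: 0xE2 = 11100010, payload 0010 (4 bits).
Byte 2: 0x97 = 10010111 (10xxxxxx ✓), payload 010111.
Byte 3: 0x80 = 10000000 (10xxxxxx ✓), payload 000000.
Concatenate: 0010010111000000 = 0x25C0 (16 bits → U+25C0).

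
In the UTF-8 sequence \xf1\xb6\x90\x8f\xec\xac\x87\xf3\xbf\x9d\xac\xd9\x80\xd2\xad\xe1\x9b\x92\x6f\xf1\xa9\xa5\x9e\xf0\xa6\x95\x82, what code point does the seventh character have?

Offset 0: leading byte 0xF1 = 11110001 → 4-byte char #1 = F1 B6 90 8F.
Offset 4: leading byte 0xEC = 11101100 → 3-byte char #2 = EC AC 87.
Offset 7: leading byte 0xF3 = 11110011 → 4-byte char #3 = F3 BF 9D AC.
Offset 11: leading byte 0xD9 = 11011001 → 2-byte char #4 = D9 80.
Offset 13: leading byte 0xD2 = 11010010 → 2-byte char #5 = D2 AD.
Offset 15: leading byte 0xE1 = 11100001 → 3-byte char #6 = E1 9B 92.
Offset 18: leading byte 0x6F = 01101111 → 1-byte char #7 = 6F.
Leading byte 0x6F = 01101111 matches 0xxxxxxx → 1-byte sequence.
Byte 1: 0x6F = 01101111, payload 1101111 (7 bits).
Concatenate: 1101111 = 0x6F (7 bits → U+006F).

U+006F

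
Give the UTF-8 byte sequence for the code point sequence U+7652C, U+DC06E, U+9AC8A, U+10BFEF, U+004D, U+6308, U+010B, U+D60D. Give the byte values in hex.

F1 B6 94 AC F3 9C 81 AE F2 9A B2 8A F4 8B BF AF 4D E6 8C 88 C4 8B ED 98 8D

U+7652C: 4-byte form → F1 B6 94 AC.
U+DC06E: 4-byte form → F3 9C 81 AE.
U+9AC8A: 4-byte form → F2 9A B2 8A.
U+10BFEF: 4-byte form → F4 8B BF AF.
U+004D: 1-byte form → 4D.
U+6308: 3-byte form → E6 8C 88.
U+010B: 2-byte form → C4 8B.
U+D60D: 3-byte form → ED 98 8D.
Concatenated (25 bytes): F1 B6 94 AC F3 9C 81 AE F2 9A B2 8A F4 8B BF AF 4D E6 8C 88 C4 8B ED 98 8D.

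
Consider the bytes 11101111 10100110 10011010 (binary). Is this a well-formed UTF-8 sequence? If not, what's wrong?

Leading byte 0xEF = 11101111 → 3-byte form.
Continuation bytes 0xA6=10100110, 0x9A=10011010 all match 10xxxxxx.
Decoded value 0xF99A is ≥ 0x800 (shortest form) and not a surrogate.

valid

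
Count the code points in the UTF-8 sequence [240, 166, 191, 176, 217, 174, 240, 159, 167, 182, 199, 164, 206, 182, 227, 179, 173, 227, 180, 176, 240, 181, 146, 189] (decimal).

8

Byte at offset 0: 0xF0 = 11110000 → 4-byte char (#1). Advance 4.
Byte at offset 4: 0xD9 = 11011001 → 2-byte char (#2). Advance 2.
Byte at offset 6: 0xF0 = 11110000 → 4-byte char (#3). Advance 4.
Byte at offset 10: 0xC7 = 11000111 → 2-byte char (#4). Advance 2.
Byte at offset 12: 0xCE = 11001110 → 2-byte char (#5). Advance 2.
Byte at offset 14: 0xE3 = 11100011 → 3-byte char (#6). Advance 3.
Byte at offset 17: 0xE3 = 11100011 → 3-byte char (#7). Advance 3.
Byte at offset 20: 0xF0 = 11110000 → 4-byte char (#8). Advance 4.
Reached end at offset 24 after 8 code points.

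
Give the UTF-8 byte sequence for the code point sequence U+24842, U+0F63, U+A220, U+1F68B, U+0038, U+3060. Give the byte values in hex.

U+24842: 4-byte form → F0 A4 A1 82.
U+0F63: 3-byte form → E0 BD A3.
U+A220: 3-byte form → EA 88 A0.
U+1F68B: 4-byte form → F0 9F 9A 8B.
U+0038: 1-byte form → 38.
U+3060: 3-byte form → E3 81 A0.
Concatenated (18 bytes): F0 A4 A1 82 E0 BD A3 EA 88 A0 F0 9F 9A 8B 38 E3 81 A0.

F0 A4 A1 82 E0 BD A3 EA 88 A0 F0 9F 9A 8B 38 E3 81 A0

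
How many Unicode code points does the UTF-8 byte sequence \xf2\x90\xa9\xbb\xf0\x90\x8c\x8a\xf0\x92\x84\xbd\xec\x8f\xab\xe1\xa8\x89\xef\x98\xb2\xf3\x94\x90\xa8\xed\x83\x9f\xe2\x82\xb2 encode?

9

Byte at offset 0: 0xF2 = 11110010 → 4-byte char (#1). Advance 4.
Byte at offset 4: 0xF0 = 11110000 → 4-byte char (#2). Advance 4.
Byte at offset 8: 0xF0 = 11110000 → 4-byte char (#3). Advance 4.
Byte at offset 12: 0xEC = 11101100 → 3-byte char (#4). Advance 3.
Byte at offset 15: 0xE1 = 11100001 → 3-byte char (#5). Advance 3.
Byte at offset 18: 0xEF = 11101111 → 3-byte char (#6). Advance 3.
Byte at offset 21: 0xF3 = 11110011 → 4-byte char (#7). Advance 4.
Byte at offset 25: 0xED = 11101101 → 3-byte char (#8). Advance 3.
Byte at offset 28: 0xE2 = 11100010 → 3-byte char (#9). Advance 3.
Reached end at offset 31 after 9 code points.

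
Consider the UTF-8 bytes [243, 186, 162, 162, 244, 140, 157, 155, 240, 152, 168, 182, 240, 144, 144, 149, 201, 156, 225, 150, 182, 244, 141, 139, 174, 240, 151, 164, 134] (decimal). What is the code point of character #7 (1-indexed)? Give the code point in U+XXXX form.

U+10D2EE

Offset 0: leading byte 0xF3 = 11110011 → 4-byte char #1 = F3 BA A2 A2.
Offset 4: leading byte 0xF4 = 11110100 → 4-byte char #2 = F4 8C 9D 9B.
Offset 8: leading byte 0xF0 = 11110000 → 4-byte char #3 = F0 98 A8 B6.
Offset 12: leading byte 0xF0 = 11110000 → 4-byte char #4 = F0 90 90 95.
Offset 16: leading byte 0xC9 = 11001001 → 2-byte char #5 = C9 9C.
Offset 18: leading byte 0xE1 = 11100001 → 3-byte char #6 = E1 96 B6.
Offset 21: leading byte 0xF4 = 11110100 → 4-byte char #7 = F4 8D 8B AE.
Leading byte 0xF4 = 11110100 matches 11110xxx → 4-byte sequence.
Byte 1: 0xF4 = 11110100, payload 100 (3 bits).
Byte 2: 0x8D = 10001101 (10xxxxxx ✓), payload 001101.
Byte 3: 0x8B = 10001011 (10xxxxxx ✓), payload 001011.
Byte 4: 0xAE = 10101110 (10xxxxxx ✓), payload 101110.
Concatenate: 100001101001011101110 = 0x10D2EE (21 bits → U+10D2EE).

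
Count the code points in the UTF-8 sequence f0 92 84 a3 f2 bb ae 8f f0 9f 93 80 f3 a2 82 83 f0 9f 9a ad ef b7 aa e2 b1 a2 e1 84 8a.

8

Byte at offset 0: 0xF0 = 11110000 → 4-byte char (#1). Advance 4.
Byte at offset 4: 0xF2 = 11110010 → 4-byte char (#2). Advance 4.
Byte at offset 8: 0xF0 = 11110000 → 4-byte char (#3). Advance 4.
Byte at offset 12: 0xF3 = 11110011 → 4-byte char (#4). Advance 4.
Byte at offset 16: 0xF0 = 11110000 → 4-byte char (#5). Advance 4.
Byte at offset 20: 0xEF = 11101111 → 3-byte char (#6). Advance 3.
Byte at offset 23: 0xE2 = 11100010 → 3-byte char (#7). Advance 3.
Byte at offset 26: 0xE1 = 11100001 → 3-byte char (#8). Advance 3.
Reached end at offset 29 after 8 code points.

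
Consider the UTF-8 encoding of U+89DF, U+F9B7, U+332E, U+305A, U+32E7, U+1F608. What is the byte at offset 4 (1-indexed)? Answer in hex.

1-indexed offset 4 is 0-indexed offset 3.
U+89DF → 3-byte form E8 A7 9F at offsets 0–2.
U+F9B7 → 3-byte form EF A6 B7 at offsets 3–5.
Offset 3 falls in char 2's range; it's byte 1 of EF A6 B7 = 0xEF.

0xEF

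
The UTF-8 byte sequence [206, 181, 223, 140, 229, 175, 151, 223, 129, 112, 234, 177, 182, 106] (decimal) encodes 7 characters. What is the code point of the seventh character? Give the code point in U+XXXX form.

U+006A

Offset 0: leading byte 0xCE = 11001110 → 2-byte char #1 = CE B5.
Offset 2: leading byte 0xDF = 11011111 → 2-byte char #2 = DF 8C.
Offset 4: leading byte 0xE5 = 11100101 → 3-byte char #3 = E5 AF 97.
Offset 7: leading byte 0xDF = 11011111 → 2-byte char #4 = DF 81.
Offset 9: leading byte 0x70 = 01110000 → 1-byte char #5 = 70.
Offset 10: leading byte 0xEA = 11101010 → 3-byte char #6 = EA B1 B6.
Offset 13: leading byte 0x6A = 01101010 → 1-byte char #7 = 6A.
Leading byte 0x6A = 01101010 matches 0xxxxxxx → 1-byte sequence.
Byte 1: 0x6A = 01101010, payload 1101010 (7 bits).
Concatenate: 1101010 = 0x6A (7 bits → U+006A).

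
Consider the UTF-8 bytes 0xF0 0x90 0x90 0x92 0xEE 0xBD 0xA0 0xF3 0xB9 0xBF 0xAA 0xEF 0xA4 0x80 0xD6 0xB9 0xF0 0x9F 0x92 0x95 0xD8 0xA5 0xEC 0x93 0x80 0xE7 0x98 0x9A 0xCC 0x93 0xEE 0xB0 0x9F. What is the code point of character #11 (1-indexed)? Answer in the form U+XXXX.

Offset 0: leading byte 0xF0 = 11110000 → 4-byte char #1 = F0 90 90 92.
Offset 4: leading byte 0xEE = 11101110 → 3-byte char #2 = EE BD A0.
Offset 7: leading byte 0xF3 = 11110011 → 4-byte char #3 = F3 B9 BF AA.
Offset 11: leading byte 0xEF = 11101111 → 3-byte char #4 = EF A4 80.
Offset 14: leading byte 0xD6 = 11010110 → 2-byte char #5 = D6 B9.
Offset 16: leading byte 0xF0 = 11110000 → 4-byte char #6 = F0 9F 92 95.
Offset 20: leading byte 0xD8 = 11011000 → 2-byte char #7 = D8 A5.
Offset 22: leading byte 0xEC = 11101100 → 3-byte char #8 = EC 93 80.
Offset 25: leading byte 0xE7 = 11100111 → 3-byte char #9 = E7 98 9A.
Offset 28: leading byte 0xCC = 11001100 → 2-byte char #10 = CC 93.
Offset 30: leading byte 0xEE = 11101110 → 3-byte char #11 = EE B0 9F.
Leading byte 0xEE = 11101110 matches 1110xxxx → 3-byte sequence.
Byte 1: 0xEE = 11101110, payload 1110 (4 bits).
Byte 2: 0xB0 = 10110000 (10xxxxxx ✓), payload 110000.
Byte 3: 0x9F = 10011111 (10xxxxxx ✓), payload 011111.
Concatenate: 1110110000011111 = 0xEC1F (16 bits → U+EC1F).

U+EC1F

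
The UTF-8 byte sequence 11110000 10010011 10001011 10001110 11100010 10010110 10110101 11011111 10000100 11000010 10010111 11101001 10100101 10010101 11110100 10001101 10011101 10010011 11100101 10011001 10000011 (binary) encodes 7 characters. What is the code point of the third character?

U+07C4

Offset 0: leading byte 0xF0 = 11110000 → 4-byte char #1 = F0 93 8B 8E.
Offset 4: leading byte 0xE2 = 11100010 → 3-byte char #2 = E2 96 B5.
Offset 7: leading byte 0xDF = 11011111 → 2-byte char #3 = DF 84.
Leading byte 0xDF = 11011111 matches 110xxxxx → 2-byte sequence.
Byte 1: 0xDF = 11011111, payload 11111 (5 bits).
Byte 2: 0x84 = 10000100 (10xxxxxx ✓), payload 000100.
Concatenate: 11111000100 = 0x7C4 (11 bits → U+07C4).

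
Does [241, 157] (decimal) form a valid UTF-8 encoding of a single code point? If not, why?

invalid (sequence truncated)

Leading byte 0xF1 = 11110001 → 4-byte form, but only 2 bytes are present.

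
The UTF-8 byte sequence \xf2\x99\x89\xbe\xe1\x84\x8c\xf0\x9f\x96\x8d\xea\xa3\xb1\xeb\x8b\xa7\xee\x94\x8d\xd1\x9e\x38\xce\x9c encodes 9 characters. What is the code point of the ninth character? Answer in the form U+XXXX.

Offset 0: leading byte 0xF2 = 11110010 → 4-byte char #1 = F2 99 89 BE.
Offset 4: leading byte 0xE1 = 11100001 → 3-byte char #2 = E1 84 8C.
Offset 7: leading byte 0xF0 = 11110000 → 4-byte char #3 = F0 9F 96 8D.
Offset 11: leading byte 0xEA = 11101010 → 3-byte char #4 = EA A3 B1.
Offset 14: leading byte 0xEB = 11101011 → 3-byte char #5 = EB 8B A7.
Offset 17: leading byte 0xEE = 11101110 → 3-byte char #6 = EE 94 8D.
Offset 20: leading byte 0xD1 = 11010001 → 2-byte char #7 = D1 9E.
Offset 22: leading byte 0x38 = 00111000 → 1-byte char #8 = 38.
Offset 23: leading byte 0xCE = 11001110 → 2-byte char #9 = CE 9C.
Leading byte 0xCE = 11001110 matches 110xxxxx → 2-byte sequence.
Byte 1: 0xCE = 11001110, payload 01110 (5 bits).
Byte 2: 0x9C = 10011100 (10xxxxxx ✓), payload 011100.
Concatenate: 01110011100 = 0x39C (11 bits → U+039C).

U+039C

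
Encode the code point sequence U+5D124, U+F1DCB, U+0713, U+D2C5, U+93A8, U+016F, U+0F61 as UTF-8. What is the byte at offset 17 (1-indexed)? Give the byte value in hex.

0xC5

1-indexed offset 17 is 0-indexed offset 16.
U+5D124 → 4-byte form F1 9D 84 A4 at offsets 0–3.
U+F1DCB → 4-byte form F3 B1 B7 8B at offsets 4–7.
U+0713 → 2-byte form DC 93 at offsets 8–9.
U+D2C5 → 3-byte form ED 8B 85 at offsets 10–12.
U+93A8 → 3-byte form E9 8E A8 at offsets 13–15.
U+016F → 2-byte form C5 AF at offsets 16–17.
Offset 16 falls in char 6's range; it's byte 1 of C5 AF = 0xC5.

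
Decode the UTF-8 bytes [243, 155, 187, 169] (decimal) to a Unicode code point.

Leading byte 0xF3 = 11110011 matches 11110xxx → 4-byte sequence.
Byte 1: 0xF3 = 11110011, payload 011 (3 bits).
Byte 2: 0x9B = 10011011 (10xxxxxx ✓), payload 011011.
Byte 3: 0xBB = 10111011 (10xxxxxx ✓), payload 111011.
Byte 4: 0xA9 = 10101001 (10xxxxxx ✓), payload 101001.
Concatenate: 011011011111011101001 = 0xDBEE9 (21 bits → U+DBEE9).

U+DBEE9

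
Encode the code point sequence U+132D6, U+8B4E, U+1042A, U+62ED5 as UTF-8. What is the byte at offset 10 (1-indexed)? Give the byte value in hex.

1-indexed offset 10 is 0-indexed offset 9.
U+132D6 → 4-byte form F0 93 8B 96 at offsets 0–3.
U+8B4E → 3-byte form E8 AD 8E at offsets 4–6.
U+1042A → 4-byte form F0 90 90 AA at offsets 7–10.
Offset 9 falls in char 3's range; it's byte 3 of F0 90 90 AA = 0x90.

0x90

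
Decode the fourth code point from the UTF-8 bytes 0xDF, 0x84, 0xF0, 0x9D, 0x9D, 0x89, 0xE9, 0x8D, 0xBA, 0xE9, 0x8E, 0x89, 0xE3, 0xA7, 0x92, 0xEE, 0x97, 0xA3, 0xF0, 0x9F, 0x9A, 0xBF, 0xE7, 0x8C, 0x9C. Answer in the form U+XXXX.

Offset 0: leading byte 0xDF = 11011111 → 2-byte char #1 = DF 84.
Offset 2: leading byte 0xF0 = 11110000 → 4-byte char #2 = F0 9D 9D 89.
Offset 6: leading byte 0xE9 = 11101001 → 3-byte char #3 = E9 8D BA.
Offset 9: leading byte 0xE9 = 11101001 → 3-byte char #4 = E9 8E 89.
Leading byte 0xE9 = 11101001 matches 1110xxxx → 3-byte sequence.
Byte 1: 0xE9 = 11101001, payload 1001 (4 bits).
Byte 2: 0x8E = 10001110 (10xxxxxx ✓), payload 001110.
Byte 3: 0x89 = 10001001 (10xxxxxx ✓), payload 001001.
Concatenate: 1001001110001001 = 0x9389 (16 bits → U+9389).

U+9389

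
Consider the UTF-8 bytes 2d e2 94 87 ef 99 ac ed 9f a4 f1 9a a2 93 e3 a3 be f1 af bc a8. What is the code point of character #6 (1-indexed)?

Offset 0: leading byte 0x2D = 00101101 → 1-byte char #1 = 2D.
Offset 1: leading byte 0xE2 = 11100010 → 3-byte char #2 = E2 94 87.
Offset 4: leading byte 0xEF = 11101111 → 3-byte char #3 = EF 99 AC.
Offset 7: leading byte 0xED = 11101101 → 3-byte char #4 = ED 9F A4.
Offset 10: leading byte 0xF1 = 11110001 → 4-byte char #5 = F1 9A A2 93.
Offset 14: leading byte 0xE3 = 11100011 → 3-byte char #6 = E3 A3 BE.
Leading byte 0xE3 = 11100011 matches 1110xxxx → 3-byte sequence.
Byte 1: 0xE3 = 11100011, payload 0011 (4 bits).
Byte 2: 0xA3 = 10100011 (10xxxxxx ✓), payload 100011.
Byte 3: 0xBE = 10111110 (10xxxxxx ✓), payload 111110.
Concatenate: 0011100011111110 = 0x38FE (16 bits → U+38FE).

U+38FE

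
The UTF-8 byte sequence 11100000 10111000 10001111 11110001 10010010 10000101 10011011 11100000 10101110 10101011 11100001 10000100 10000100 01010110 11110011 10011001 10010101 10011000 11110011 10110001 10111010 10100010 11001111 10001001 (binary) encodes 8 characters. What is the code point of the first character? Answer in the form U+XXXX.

Offset 0: leading byte 0xE0 = 11100000 → 3-byte char #1 = E0 B8 8F.
Leading byte 0xE0 = 11100000 matches 1110xxxx → 3-byte sequence.
Byte 1: 0xE0 = 11100000, payload 0000 (4 bits).
Byte 2: 0xB8 = 10111000 (10xxxxxx ✓), payload 111000.
Byte 3: 0x8F = 10001111 (10xxxxxx ✓), payload 001111.
Concatenate: 0000111000001111 = 0xE0F (16 bits → U+0E0F).

U+0E0F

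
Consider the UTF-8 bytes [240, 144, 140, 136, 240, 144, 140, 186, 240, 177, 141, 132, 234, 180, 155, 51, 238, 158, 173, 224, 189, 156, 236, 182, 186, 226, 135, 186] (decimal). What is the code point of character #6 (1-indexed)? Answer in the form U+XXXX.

Offset 0: leading byte 0xF0 = 11110000 → 4-byte char #1 = F0 90 8C 88.
Offset 4: leading byte 0xF0 = 11110000 → 4-byte char #2 = F0 90 8C BA.
Offset 8: leading byte 0xF0 = 11110000 → 4-byte char #3 = F0 B1 8D 84.
Offset 12: leading byte 0xEA = 11101010 → 3-byte char #4 = EA B4 9B.
Offset 15: leading byte 0x33 = 00110011 → 1-byte char #5 = 33.
Offset 16: leading byte 0xEE = 11101110 → 3-byte char #6 = EE 9E AD.
Leading byte 0xEE = 11101110 matches 1110xxxx → 3-byte sequence.
Byte 1: 0xEE = 11101110, payload 1110 (4 bits).
Byte 2: 0x9E = 10011110 (10xxxxxx ✓), payload 011110.
Byte 3: 0xAD = 10101101 (10xxxxxx ✓), payload 101101.
Concatenate: 1110011110101101 = 0xE7AD (16 bits → U+E7AD).

U+E7AD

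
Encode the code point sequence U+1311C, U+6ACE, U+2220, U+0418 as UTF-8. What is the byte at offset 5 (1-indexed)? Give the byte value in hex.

1-indexed offset 5 is 0-indexed offset 4.
U+1311C → 4-byte form F0 93 84 9C at offsets 0–3.
U+6ACE → 3-byte form E6 AB 8E at offsets 4–6.
Offset 4 falls in char 2's range; it's byte 1 of E6 AB 8E = 0xE6.

0xE6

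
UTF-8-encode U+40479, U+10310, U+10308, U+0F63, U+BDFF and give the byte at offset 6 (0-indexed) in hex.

U+40479 → 4-byte form F1 80 91 B9 at offsets 0–3.
U+10310 → 4-byte form F0 90 8C 90 at offsets 4–7.
Offset 6 falls in char 2's range; it's byte 3 of F0 90 8C 90 = 0x8C.

0x8C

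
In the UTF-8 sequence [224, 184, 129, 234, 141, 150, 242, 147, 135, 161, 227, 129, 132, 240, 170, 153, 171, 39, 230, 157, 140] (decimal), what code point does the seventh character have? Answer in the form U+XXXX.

U+674C

Offset 0: leading byte 0xE0 = 11100000 → 3-byte char #1 = E0 B8 81.
Offset 3: leading byte 0xEA = 11101010 → 3-byte char #2 = EA 8D 96.
Offset 6: leading byte 0xF2 = 11110010 → 4-byte char #3 = F2 93 87 A1.
Offset 10: leading byte 0xE3 = 11100011 → 3-byte char #4 = E3 81 84.
Offset 13: leading byte 0xF0 = 11110000 → 4-byte char #5 = F0 AA 99 AB.
Offset 17: leading byte 0x27 = 00100111 → 1-byte char #6 = 27.
Offset 18: leading byte 0xE6 = 11100110 → 3-byte char #7 = E6 9D 8C.
Leading byte 0xE6 = 11100110 matches 1110xxxx → 3-byte sequence.
Byte 1: 0xE6 = 11100110, payload 0110 (4 bits).
Byte 2: 0x9D = 10011101 (10xxxxxx ✓), payload 011101.
Byte 3: 0x8C = 10001100 (10xxxxxx ✓), payload 001100.
Concatenate: 0110011101001100 = 0x674C (16 bits → U+674C).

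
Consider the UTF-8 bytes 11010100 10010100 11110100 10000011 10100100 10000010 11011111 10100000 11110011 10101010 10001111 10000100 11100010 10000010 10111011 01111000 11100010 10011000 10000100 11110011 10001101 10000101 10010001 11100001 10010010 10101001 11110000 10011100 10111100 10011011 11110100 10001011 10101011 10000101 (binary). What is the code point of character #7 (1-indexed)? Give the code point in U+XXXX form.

U+2604

Offset 0: leading byte 0xD4 = 11010100 → 2-byte char #1 = D4 94.
Offset 2: leading byte 0xF4 = 11110100 → 4-byte char #2 = F4 83 A4 82.
Offset 6: leading byte 0xDF = 11011111 → 2-byte char #3 = DF A0.
Offset 8: leading byte 0xF3 = 11110011 → 4-byte char #4 = F3 AA 8F 84.
Offset 12: leading byte 0xE2 = 11100010 → 3-byte char #5 = E2 82 BB.
Offset 15: leading byte 0x78 = 01111000 → 1-byte char #6 = 78.
Offset 16: leading byte 0xE2 = 11100010 → 3-byte char #7 = E2 98 84.
Leading byte 0xE2 = 11100010 matches 1110xxxx → 3-byte sequence.
Byte 1: 0xE2 = 11100010, payload 0010 (4 bits).
Byte 2: 0x98 = 10011000 (10xxxxxx ✓), payload 011000.
Byte 3: 0x84 = 10000100 (10xxxxxx ✓), payload 000100.
Concatenate: 0010011000000100 = 0x2604 (16 bits → U+2604).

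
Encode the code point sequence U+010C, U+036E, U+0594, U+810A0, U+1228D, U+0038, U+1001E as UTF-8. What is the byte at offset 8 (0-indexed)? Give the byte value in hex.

U+010C → 2-byte form C4 8C at offsets 0–1.
U+036E → 2-byte form CD AE at offsets 2–3.
U+0594 → 2-byte form D6 94 at offsets 4–5.
U+810A0 → 4-byte form F2 81 82 A0 at offsets 6–9.
Offset 8 falls in char 4's range; it's byte 3 of F2 81 82 A0 = 0x82.

0x82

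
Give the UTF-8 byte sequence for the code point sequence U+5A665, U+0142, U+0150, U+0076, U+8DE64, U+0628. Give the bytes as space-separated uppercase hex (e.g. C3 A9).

F1 9A 99 A5 C5 82 C5 90 76 F2 8D B9 A4 D8 A8

U+5A665: 4-byte form → F1 9A 99 A5.
U+0142: 2-byte form → C5 82.
U+0150: 2-byte form → C5 90.
U+0076: 1-byte form → 76.
U+8DE64: 4-byte form → F2 8D B9 A4.
U+0628: 2-byte form → D8 A8.
Concatenated (15 bytes): F1 9A 99 A5 C5 82 C5 90 76 F2 8D B9 A4 D8 A8.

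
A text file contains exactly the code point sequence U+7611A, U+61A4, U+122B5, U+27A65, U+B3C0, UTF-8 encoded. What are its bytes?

F1 B6 84 9A E6 86 A4 F0 92 8A B5 F0 A7 A9 A5 EB 8F 80

U+7611A: 4-byte form → F1 B6 84 9A.
U+61A4: 3-byte form → E6 86 A4.
U+122B5: 4-byte form → F0 92 8A B5.
U+27A65: 4-byte form → F0 A7 A9 A5.
U+B3C0: 3-byte form → EB 8F 80.
Concatenated (18 bytes): F1 B6 84 9A E6 86 A4 F0 92 8A B5 F0 A7 A9 A5 EB 8F 80.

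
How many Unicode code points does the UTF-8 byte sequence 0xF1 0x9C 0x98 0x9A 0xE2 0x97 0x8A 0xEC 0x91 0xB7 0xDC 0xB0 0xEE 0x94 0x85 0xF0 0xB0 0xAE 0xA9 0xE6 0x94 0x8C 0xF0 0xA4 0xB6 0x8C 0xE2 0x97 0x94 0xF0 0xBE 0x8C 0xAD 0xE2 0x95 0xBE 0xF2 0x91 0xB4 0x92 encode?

Byte at offset 0: 0xF1 = 11110001 → 4-byte char (#1). Advance 4.
Byte at offset 4: 0xE2 = 11100010 → 3-byte char (#2). Advance 3.
Byte at offset 7: 0xEC = 11101100 → 3-byte char (#3). Advance 3.
Byte at offset 10: 0xDC = 11011100 → 2-byte char (#4). Advance 2.
Byte at offset 12: 0xEE = 11101110 → 3-byte char (#5). Advance 3.
Byte at offset 15: 0xF0 = 11110000 → 4-byte char (#6). Advance 4.
Byte at offset 19: 0xE6 = 11100110 → 3-byte char (#7). Advance 3.
Byte at offset 22: 0xF0 = 11110000 → 4-byte char (#8). Advance 4.
Byte at offset 26: 0xE2 = 11100010 → 3-byte char (#9). Advance 3.
Byte at offset 29: 0xF0 = 11110000 → 4-byte char (#10). Advance 4.
Byte at offset 33: 0xE2 = 11100010 → 3-byte char (#11). Advance 3.
Byte at offset 36: 0xF2 = 11110010 → 4-byte char (#12). Advance 4.
Reached end at offset 40 after 12 code points.

12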